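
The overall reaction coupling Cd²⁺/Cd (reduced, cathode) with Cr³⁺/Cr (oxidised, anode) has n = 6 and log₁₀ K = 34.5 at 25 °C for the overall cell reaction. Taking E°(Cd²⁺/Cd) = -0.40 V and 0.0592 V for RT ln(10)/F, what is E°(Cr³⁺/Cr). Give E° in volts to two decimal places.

-0.74 V

E°cell = (0.0592/n)·log K = (0.0592/6)(34.5) = +0.340 V.
Since Cd²⁺/Cd is the cathode and Cr³⁺/Cr the anode, E°cell = E°(Cd²⁺/Cd) − E°(Cr³⁺/Cr).
So E°(Cr³⁺/Cr) = E°(Cd²⁺/Cd) − E°cell = (-0.40) − (+0.340) = -0.74 V.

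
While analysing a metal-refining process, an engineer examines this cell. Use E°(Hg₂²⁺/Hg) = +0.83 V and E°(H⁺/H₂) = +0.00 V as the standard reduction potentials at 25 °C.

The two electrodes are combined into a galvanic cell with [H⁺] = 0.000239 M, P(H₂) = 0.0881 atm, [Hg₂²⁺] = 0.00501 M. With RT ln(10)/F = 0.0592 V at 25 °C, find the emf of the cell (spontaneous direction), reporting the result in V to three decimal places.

+0.945 V

Hg₂²⁺/Hg is the cathode (higher E°), H⁺/H₂ the anode: E°cell = +0.83 − (+0.00) = +0.83 V, n = 2.
Overall: Hg₂²⁺(aq) + H₂(g) → 2 Hg(l) + 2 H⁺(aq)
Q = [H⁺]^2 / ([Hg₂²⁺]·P(H₂)); log Q = -3.888.
E = E° − (0.0592/n) log Q = +0.83 − (0.0592/2)(-3.888) = +0.945 V.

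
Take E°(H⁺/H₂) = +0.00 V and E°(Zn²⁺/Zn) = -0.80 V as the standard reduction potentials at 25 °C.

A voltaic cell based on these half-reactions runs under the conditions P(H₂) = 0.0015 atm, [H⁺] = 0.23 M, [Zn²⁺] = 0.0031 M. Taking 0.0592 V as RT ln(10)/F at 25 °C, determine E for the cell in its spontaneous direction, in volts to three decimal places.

H⁺/H₂ is the cathode (higher E°), Zn²⁺/Zn the anode: E°cell = +0.00 − (-0.80) = +0.80 V, n = 2.
Overall: 2 H⁺(aq) + Zn(s) → H₂(g) + Zn²⁺(aq)
Q = P(H₂)·[Zn²⁺] / ([H⁺]^2); log Q = -4.056.
E = E° − (0.0592/n) log Q = +0.80 − (0.0592/2)(-4.056) = +0.920 V.

+0.920 V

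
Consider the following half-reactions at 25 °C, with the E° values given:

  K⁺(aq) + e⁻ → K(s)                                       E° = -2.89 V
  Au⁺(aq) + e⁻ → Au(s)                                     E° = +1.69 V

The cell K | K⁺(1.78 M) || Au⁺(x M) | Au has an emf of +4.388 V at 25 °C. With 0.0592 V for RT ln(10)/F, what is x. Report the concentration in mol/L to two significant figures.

Au⁺/Au is the cathode, K⁺/K the anode: E°cell = +4.58 V, n = 1.
Overall reaction: Au⁺(aq) + K(s) → Au(s) + K⁺(aq); Q = [K⁺]^1/[Au⁺]^1.
From E = E° − (0.0592/n) log Q: log Q = (E° − E)·n/0.0592 = (+4.58 − (+4.388))·1/0.0592 = 3.2432.
So 1·log[Au⁺] = 1·log(1.78) − log Q = 0.2504 − (3.2432) = -2.9928; [Au⁺] = 10^(-2.9928) ≈ 0.0010 M.

0.0010 M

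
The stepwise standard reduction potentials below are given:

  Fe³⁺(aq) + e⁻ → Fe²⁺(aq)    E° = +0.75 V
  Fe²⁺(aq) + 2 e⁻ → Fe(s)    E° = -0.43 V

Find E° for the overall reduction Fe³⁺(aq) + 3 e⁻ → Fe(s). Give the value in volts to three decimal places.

Standard free energies of sequential steps add: ΔG°₃ = ΔG°₁ + ΔG°₂, so n₃E°₃ = n₁E°₁ + n₂E°₂.
E°₃ = (1×+0.75 + 2×-0.43) / 3 = (-0.110) / 3 = -0.037 V.

-0.037 V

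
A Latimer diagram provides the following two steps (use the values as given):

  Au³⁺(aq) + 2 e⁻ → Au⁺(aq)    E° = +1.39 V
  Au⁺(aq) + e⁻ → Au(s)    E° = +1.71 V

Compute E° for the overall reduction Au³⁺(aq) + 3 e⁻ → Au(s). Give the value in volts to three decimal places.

+1.497 V

Since ΔG° = −nFE° is additive over sequential reductions, n₃E°₃ = n₁E°₁ + n₂E°₂.
E°₃ = (2×+1.39 + 1×+1.71) / 3 = (+4.490) / 3 = +1.497 V.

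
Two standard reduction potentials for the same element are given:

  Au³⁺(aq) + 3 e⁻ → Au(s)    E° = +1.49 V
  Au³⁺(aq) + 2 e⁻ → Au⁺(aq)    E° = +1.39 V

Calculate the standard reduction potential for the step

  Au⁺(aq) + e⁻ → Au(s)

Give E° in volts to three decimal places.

Sequential free energies add, so n₃E°₃ = n₁E°₁ + n₂E°₂.
With n₃ = 3, and the known step contributing 2×(+1.39) V, the unknown satisfies 1·E° = 3×(+1.49) − 2×(+1.39) = +1.690.
E° = +1.690 / 1 = +1.690 V.

+1.690 V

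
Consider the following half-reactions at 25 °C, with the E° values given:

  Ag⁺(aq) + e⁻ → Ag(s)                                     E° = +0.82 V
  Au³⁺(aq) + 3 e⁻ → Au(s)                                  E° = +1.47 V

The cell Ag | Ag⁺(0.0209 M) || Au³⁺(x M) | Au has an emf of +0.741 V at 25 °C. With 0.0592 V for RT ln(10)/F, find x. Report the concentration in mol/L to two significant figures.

Au³⁺/Au is the cathode, Ag⁺/Ag the anode: E°cell = +0.65 V, n = 3.
Overall reaction: Au³⁺(aq) + 3 Ag(s) → Au(s) + 3 Ag⁺(aq); Q = [Ag⁺]^3/[Au³⁺]^1.
From E = E° − (0.0592/n) log Q: log Q = (E° − E)·n/0.0592 = (+0.65 − (+0.741))·3/0.0592 = -4.6115.
So 1·log[Au³⁺] = 3·log(0.0209) − log Q = -5.0396 − (-4.6115) = -0.4281; [Au³⁺] = 10^(-0.4281) ≈ 0.37 M.

0.37 M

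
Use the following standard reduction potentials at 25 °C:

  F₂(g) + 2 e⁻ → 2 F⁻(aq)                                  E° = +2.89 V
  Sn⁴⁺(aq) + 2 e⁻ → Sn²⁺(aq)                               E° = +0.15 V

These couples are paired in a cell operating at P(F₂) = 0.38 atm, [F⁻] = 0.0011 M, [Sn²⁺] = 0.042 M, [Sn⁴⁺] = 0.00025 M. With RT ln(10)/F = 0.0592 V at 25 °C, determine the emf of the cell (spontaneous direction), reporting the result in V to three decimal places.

+2.969 V

F₂/F⁻ is the cathode (higher E°), Sn⁴⁺/Sn²⁺ the anode: E°cell = +2.89 − (+0.15) = +2.74 V, n = 2.
Overall: F₂(g) + Sn²⁺(aq) → 2 F⁻(aq) + Sn⁴⁺(aq)
Q = [F⁻]^2·[Sn⁴⁺] / (P(F₂)·[Sn²⁺]); log Q = -7.722.
E = E° − (0.0592/n) log Q = +2.74 − (0.0592/2)(-7.722) = +2.969 V.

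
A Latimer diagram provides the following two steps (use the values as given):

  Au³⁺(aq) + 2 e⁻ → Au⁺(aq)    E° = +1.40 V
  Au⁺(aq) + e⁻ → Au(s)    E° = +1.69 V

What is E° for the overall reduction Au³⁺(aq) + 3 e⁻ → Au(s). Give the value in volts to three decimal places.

Standard free energies of sequential steps add: ΔG°₃ = ΔG°₁ + ΔG°₂, so n₃E°₃ = n₁E°₁ + n₂E°₂.
E°₃ = (2×+1.40 + 1×+1.69) / 3 = (+4.490) / 3 = +1.497 V.
Simply averaging or adding the two E° values would be wrong; the electron-weighted sum is required.

+1.497 V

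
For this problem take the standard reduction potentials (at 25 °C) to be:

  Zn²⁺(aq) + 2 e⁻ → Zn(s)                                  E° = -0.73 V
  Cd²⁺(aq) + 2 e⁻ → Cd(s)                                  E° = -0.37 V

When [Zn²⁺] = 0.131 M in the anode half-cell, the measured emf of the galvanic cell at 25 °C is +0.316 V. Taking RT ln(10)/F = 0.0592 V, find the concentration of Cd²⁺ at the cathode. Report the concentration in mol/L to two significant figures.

0.0043 M

Cd²⁺/Cd is the cathode, Zn²⁺/Zn the anode: E°cell = +0.36 V, n = 2.
Overall reaction: Cd²⁺(aq) + Zn(s) → Cd(s) + Zn²⁺(aq); Q = [Zn²⁺]^1/[Cd²⁺]^1.
From E = E° − (0.0592/n) log Q: log Q = (E° − E)·n/0.0592 = (+0.36 − (+0.316))·2/0.0592 = 1.4865.
So 1·log[Cd²⁺] = 1·log(0.131) − log Q = -0.8827 − (1.4865) = -2.3692; [Cd²⁺] = 10^(-2.3692) ≈ 0.0043 M.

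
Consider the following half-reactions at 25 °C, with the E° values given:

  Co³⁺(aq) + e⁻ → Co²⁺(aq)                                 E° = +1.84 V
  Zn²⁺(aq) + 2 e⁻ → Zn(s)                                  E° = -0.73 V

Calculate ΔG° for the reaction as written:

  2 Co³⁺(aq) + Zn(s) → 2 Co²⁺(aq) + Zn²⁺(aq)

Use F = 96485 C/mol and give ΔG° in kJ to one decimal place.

-495.9 kJ

As written, Co³⁺/Co²⁺ is reduced (cathode) and Zn²⁺/Zn is oxidised (anode), so E°cell = (+1.84) − (-0.73) = +2.57 V.
Balancing electrons gives n = 2.
ΔG° = −nFE° = −(2)(96485)(+2.57) = -495,933 J = -495.9 kJ.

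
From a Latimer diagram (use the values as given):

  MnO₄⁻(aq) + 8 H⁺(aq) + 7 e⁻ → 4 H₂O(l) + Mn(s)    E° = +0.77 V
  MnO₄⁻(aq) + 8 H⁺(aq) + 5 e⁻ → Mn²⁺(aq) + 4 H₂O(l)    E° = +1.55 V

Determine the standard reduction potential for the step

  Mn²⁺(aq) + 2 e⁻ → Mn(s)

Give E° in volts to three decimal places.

Sequential free energies add, so n₃E°₃ = n₁E°₁ + n₂E°₂.
With n₃ = 7, and the known step contributing 5×(+1.55) V, the unknown satisfies 2·E° = 7×(+0.77) − 5×(+1.55) = -2.360.
E° = -2.360 / 2 = -1.180 V.

-1.180 V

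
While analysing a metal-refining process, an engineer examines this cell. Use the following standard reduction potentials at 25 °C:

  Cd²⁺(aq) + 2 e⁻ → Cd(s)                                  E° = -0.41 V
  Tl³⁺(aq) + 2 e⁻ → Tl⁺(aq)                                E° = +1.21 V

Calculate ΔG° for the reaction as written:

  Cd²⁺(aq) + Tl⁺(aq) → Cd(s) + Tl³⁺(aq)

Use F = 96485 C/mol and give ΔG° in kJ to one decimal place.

+312.6 kJ

As written, Cd²⁺/Cd is reduced (cathode) and Tl³⁺/Tl⁺ is oxidised (anode), so E°cell = (-0.41) − (+1.21) = -1.62 V.
Balancing electrons gives n = 2.
ΔG° = −nFE° = −(2)(96485)(-1.62) = 312,611 J = +312.6 kJ.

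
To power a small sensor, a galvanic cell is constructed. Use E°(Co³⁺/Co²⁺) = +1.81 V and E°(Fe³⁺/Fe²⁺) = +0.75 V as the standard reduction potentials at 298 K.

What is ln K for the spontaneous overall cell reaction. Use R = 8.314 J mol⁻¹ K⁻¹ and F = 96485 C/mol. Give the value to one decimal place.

41.3

Cathode: Co³⁺/Co²⁺; anode: Fe³⁺/Fe²⁺. E°cell = (+1.81) − (+0.75) = +1.06 V, with n = 1.
ΔG° = −nFE° = −RT ln K, so ln K = nFE°/(RT) = (1)(96485)(+1.06) / ((8.314)(298)) = 41.280.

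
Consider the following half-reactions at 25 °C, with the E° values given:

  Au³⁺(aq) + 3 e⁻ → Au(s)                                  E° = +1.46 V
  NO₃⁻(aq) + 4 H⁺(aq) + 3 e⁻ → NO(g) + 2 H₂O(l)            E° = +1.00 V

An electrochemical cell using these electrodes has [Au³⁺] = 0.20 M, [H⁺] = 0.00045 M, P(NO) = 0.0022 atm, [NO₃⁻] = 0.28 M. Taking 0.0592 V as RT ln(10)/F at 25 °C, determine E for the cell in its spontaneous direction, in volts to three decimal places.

Au³⁺/Au is the cathode (higher E°), NO₃⁻/NO the anode: E°cell = +1.46 − (+1.00) = +0.46 V, n = 3.
Overall: Au³⁺(aq) + NO(g) + 2 H₂O(l) → Au(s) + NO₃⁻(aq) + 4 H⁺(aq)
Q = [NO₃⁻]·[H⁺]^4 / ([Au³⁺]·P(NO)); log Q = -10.583.
E = E° − (0.0592/n) log Q = +0.46 − (0.0592/3)(-10.583) = +0.669 V.

+0.669 V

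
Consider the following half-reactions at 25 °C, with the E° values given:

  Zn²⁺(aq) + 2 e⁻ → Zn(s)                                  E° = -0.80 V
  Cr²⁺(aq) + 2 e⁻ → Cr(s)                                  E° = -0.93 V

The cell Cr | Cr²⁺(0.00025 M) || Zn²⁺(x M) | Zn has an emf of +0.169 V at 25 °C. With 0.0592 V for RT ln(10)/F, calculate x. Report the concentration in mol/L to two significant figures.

Zn²⁺/Zn is the cathode, Cr²⁺/Cr the anode: E°cell = +0.13 V, n = 2.
Overall reaction: Zn²⁺(aq) + Cr(s) → Zn(s) + Cr²⁺(aq); Q = [Cr²⁺]^1/[Zn²⁺]^1.
From E = E° − (0.0592/n) log Q: log Q = (E° − E)·n/0.0592 = (+0.13 − (+0.169))·2/0.0592 = -1.3176.
So 1·log[Zn²⁺] = 1·log(0.00025) − log Q = -3.6021 − (-1.3176) = -2.2845; [Zn²⁺] = 10^(-2.2845) ≈ 0.0052 M.

0.0052 M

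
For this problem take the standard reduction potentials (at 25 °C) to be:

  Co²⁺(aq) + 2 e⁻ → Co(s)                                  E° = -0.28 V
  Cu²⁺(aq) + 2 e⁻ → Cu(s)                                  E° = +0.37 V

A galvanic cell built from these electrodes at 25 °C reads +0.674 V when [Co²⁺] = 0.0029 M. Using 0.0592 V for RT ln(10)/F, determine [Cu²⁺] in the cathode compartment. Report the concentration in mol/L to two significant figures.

Cu²⁺/Cu is the cathode, Co²⁺/Co the anode: E°cell = +0.65 V, n = 2.
Overall reaction: Cu²⁺(aq) + Co(s) → Cu(s) + Co²⁺(aq); Q = [Co²⁺]^1/[Cu²⁺]^1.
From E = E° − (0.0592/n) log Q: log Q = (E° − E)·n/0.0592 = (+0.65 − (+0.674))·2/0.0592 = -0.8108.
So 1·log[Cu²⁺] = 1·log(0.0029) − log Q = -2.5376 − (-0.8108) = -1.7268; [Cu²⁺] = 10^(-1.7268) ≈ 0.019 M.

0.019 M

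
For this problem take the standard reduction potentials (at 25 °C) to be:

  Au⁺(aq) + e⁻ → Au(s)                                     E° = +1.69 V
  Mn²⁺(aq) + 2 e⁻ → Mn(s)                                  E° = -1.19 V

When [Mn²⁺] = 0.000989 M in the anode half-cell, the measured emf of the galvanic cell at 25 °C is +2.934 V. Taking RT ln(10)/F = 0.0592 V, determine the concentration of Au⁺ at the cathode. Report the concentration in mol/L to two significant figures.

Au⁺/Au is the cathode, Mn²⁺/Mn the anode: E°cell = +2.88 V, n = 2.
Overall reaction: 2 Au⁺(aq) + Mn(s) → 2 Au(s) + Mn²⁺(aq); Q = [Mn²⁺]^1/[Au⁺]^2.
From E = E° − (0.0592/n) log Q: log Q = (E° − E)·n/0.0592 = (+2.88 − (+2.934))·2/0.0592 = -1.8243.
So 2·log[Au⁺] = 1·log(0.000989) − log Q = -3.0048 − (-1.8243) = -1.1805; log[Au⁺] = -1.1805 / 2 = -0.5903; [Au⁺] = 10^(-0.5903) ≈ 0.26 M.

0.26 M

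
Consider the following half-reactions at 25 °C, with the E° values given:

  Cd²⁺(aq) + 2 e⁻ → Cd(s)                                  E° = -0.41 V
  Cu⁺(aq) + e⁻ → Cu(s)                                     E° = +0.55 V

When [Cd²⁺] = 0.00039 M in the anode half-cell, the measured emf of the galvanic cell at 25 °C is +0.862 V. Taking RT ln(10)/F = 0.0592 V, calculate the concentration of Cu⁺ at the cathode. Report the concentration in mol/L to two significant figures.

0.00044 M

Cu⁺/Cu is the cathode, Cd²⁺/Cd the anode: E°cell = +0.96 V, n = 2.
Overall reaction: 2 Cu⁺(aq) + Cd(s) → 2 Cu(s) + Cd²⁺(aq); Q = [Cd²⁺]^1/[Cu⁺]^2.
From E = E° − (0.0592/n) log Q: log Q = (E° − E)·n/0.0592 = (+0.96 − (+0.862))·2/0.0592 = 3.3108.
So 2·log[Cu⁺] = 1·log(0.00039) − log Q = -3.4089 − (3.3108) = -6.7197; log[Cu⁺] = -6.7197 / 2 = -3.3598; [Cu⁺] = 10^(-3.3598) ≈ 0.00044 M.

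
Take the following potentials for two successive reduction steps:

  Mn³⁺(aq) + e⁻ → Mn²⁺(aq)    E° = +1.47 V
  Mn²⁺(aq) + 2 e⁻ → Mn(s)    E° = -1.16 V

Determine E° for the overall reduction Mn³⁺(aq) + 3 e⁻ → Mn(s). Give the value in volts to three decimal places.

-0.283 V

Standard free energies of sequential steps add: ΔG°₃ = ΔG°₁ + ΔG°₂, so n₃E°₃ = n₁E°₁ + n₂E°₂.
E°₃ = (1×+1.47 + 2×-1.16) / 3 = (-0.850) / 3 = -0.283 V.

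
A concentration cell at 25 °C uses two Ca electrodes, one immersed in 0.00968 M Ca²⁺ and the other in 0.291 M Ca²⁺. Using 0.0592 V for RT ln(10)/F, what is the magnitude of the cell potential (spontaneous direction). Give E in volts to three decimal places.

For a concentration cell E°cell = 0. The 0.291 M side is the cathode (reduction is favoured where [Ca²⁺] is higher).
With n = 2, E = −(0.0592/2) log([Ca²⁺]ₐₙ/[Ca²⁺]꜀ₐₜ) = −(0.0592/2) log(0.00968/0.291) = −(0.0592/2)(-1.478) = +0.044 V.

+0.044 V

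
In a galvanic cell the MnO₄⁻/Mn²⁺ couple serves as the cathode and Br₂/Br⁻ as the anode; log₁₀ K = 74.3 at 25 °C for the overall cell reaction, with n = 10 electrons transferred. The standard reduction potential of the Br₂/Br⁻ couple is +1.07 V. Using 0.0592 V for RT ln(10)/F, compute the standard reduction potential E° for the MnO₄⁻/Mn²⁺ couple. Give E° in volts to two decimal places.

+1.51 V

E°cell = (0.0592/n)·log K = (0.0592/10)(74.3) = +0.440 V.
Since MnO₄⁻/Mn²⁺ is the cathode and Br₂/Br⁻ the anode, E°cell = E°(MnO₄⁻/Mn²⁺) − E°(Br₂/Br⁻).
So E°(MnO₄⁻/Mn²⁺) = E°cell + E°(Br₂/Br⁻) = +0.440 + (+1.07) = +1.51 V.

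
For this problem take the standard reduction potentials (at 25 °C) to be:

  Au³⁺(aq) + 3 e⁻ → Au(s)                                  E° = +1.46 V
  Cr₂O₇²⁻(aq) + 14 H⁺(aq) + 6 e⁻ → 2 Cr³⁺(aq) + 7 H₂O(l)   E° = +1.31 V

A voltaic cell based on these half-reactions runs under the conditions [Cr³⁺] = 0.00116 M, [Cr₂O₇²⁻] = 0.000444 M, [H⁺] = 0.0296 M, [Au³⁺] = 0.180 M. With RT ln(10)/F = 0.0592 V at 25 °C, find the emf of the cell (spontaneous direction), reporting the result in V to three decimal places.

Au³⁺/Au is the cathode (higher E°), Cr₂O₇²⁻/Cr³⁺ the anode: E°cell = +1.46 − (+1.31) = +0.15 V, n = 6.
Overall: 2 Au³⁺(aq) + 2 Cr³⁺(aq) + 7 H₂O(l) → 2 Au(s) + Cr₂O₇²⁻(aq) + 14 H⁺(aq)
Q = [Cr₂O₇²⁻]·[H⁺]^14 / ([Au³⁺]^2·[Cr³⁺]^2); log Q = -17.394.
E = E° − (0.0592/n) log Q = +0.15 − (0.0592/6)(-17.394) = +0.322 V.

+0.322 V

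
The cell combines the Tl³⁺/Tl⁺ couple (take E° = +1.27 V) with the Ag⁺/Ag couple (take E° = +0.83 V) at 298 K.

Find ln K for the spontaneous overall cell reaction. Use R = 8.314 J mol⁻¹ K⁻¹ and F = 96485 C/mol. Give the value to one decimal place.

34.3

Cathode: Tl³⁺/Tl⁺; anode: Ag⁺/Ag. E°cell = (+1.27) − (+0.83) = +0.44 V, with n = 2.
ΔG° = −nFE° = −RT ln K, so ln K = nFE°/(RT) = (2)(96485)(+0.44) / ((8.314)(298)) = 34.270.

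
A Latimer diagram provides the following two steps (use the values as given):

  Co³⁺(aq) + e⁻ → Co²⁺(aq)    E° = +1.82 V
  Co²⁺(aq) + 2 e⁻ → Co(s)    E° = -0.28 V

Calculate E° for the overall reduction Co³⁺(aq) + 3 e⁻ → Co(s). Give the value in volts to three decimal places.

Since ΔG° = −nFE° is additive over sequential reductions, n₃E°₃ = n₁E°₁ + n₂E°₂.
E°₃ = (1×+1.82 + 2×-0.28) / 3 = (+1.260) / 3 = +0.420 V.
Simply averaging or adding the two E° values would be wrong; the electron-weighted sum is required.

+0.420 V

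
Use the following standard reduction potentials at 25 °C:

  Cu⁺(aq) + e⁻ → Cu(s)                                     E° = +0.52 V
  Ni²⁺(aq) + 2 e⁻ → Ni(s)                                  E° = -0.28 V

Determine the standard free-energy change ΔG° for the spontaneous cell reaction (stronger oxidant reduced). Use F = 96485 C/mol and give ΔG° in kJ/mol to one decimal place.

Cu⁺/Cu (E° = +0.52 V) is the cathode; Ni²⁺/Ni (E° = -0.28 V) is the anode, so E°cell = +0.80 V.
Balancing electrons gives n = 2 (lcm of 1 and 2).
ΔG° = −nFE° = −(2)(96485)(+0.80) = -154,376 J = -154.4 kJ/mol.

-154.4 kJ/mol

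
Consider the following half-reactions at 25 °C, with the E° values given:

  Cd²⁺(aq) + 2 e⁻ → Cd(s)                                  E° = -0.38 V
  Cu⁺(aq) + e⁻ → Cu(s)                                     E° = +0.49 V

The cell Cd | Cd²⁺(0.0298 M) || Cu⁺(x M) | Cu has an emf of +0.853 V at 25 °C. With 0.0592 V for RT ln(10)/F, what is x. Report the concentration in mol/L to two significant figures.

Cu⁺/Cu is the cathode, Cd²⁺/Cd the anode: E°cell = +0.87 V, n = 2.
Overall reaction: 2 Cu⁺(aq) + Cd(s) → 2 Cu(s) + Cd²⁺(aq); Q = [Cd²⁺]^1/[Cu⁺]^2.
From E = E° − (0.0592/n) log Q: log Q = (E° − E)·n/0.0592 = (+0.87 − (+0.853))·2/0.0592 = 0.5743.
So 2·log[Cu⁺] = 1·log(0.0298) − log Q = -1.5258 − (0.5743) = -2.1001; log[Cu⁺] = -2.1001 / 2 = -1.0500; [Cu⁺] = 10^(-1.0500) ≈ 0.089 M.

0.089 M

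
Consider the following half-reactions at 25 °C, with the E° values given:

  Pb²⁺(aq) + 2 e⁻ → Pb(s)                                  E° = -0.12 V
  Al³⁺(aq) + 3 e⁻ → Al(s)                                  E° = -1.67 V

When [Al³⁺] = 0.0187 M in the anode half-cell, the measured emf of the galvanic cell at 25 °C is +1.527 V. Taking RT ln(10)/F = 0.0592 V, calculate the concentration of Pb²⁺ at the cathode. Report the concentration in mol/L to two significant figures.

Pb²⁺/Pb is the cathode, Al³⁺/Al the anode: E°cell = +1.55 V, n = 6.
Overall reaction: 3 Pb²⁺(aq) + 2 Al(s) → 3 Pb(s) + 2 Al³⁺(aq); Q = [Al³⁺]^2/[Pb²⁺]^3.
From E = E° − (0.0592/n) log Q: log Q = (E° − E)·n/0.0592 = (+1.55 − (+1.527))·6/0.0592 = 2.3311.
So 3·log[Pb²⁺] = 2·log(0.0187) − log Q = -3.4563 − (2.3311) = -5.7874; log[Pb²⁺] = -5.7874 / 3 = -1.9291; [Pb²⁺] = 10^(-1.9291) ≈ 0.012 M.

0.012 M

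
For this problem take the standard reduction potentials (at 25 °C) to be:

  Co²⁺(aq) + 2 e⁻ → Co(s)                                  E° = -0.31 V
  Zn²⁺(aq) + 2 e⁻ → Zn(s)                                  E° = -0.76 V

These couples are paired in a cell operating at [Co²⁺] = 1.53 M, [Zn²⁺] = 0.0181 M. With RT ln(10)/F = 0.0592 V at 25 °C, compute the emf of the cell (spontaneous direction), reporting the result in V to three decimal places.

Co²⁺/Co is the cathode (higher E°), Zn²⁺/Zn the anode: E°cell = -0.31 − (-0.76) = +0.45 V, n = 2.
Overall: Co²⁺(aq) + Zn(s) → Co(s) + Zn²⁺(aq)
Q = [Zn²⁺] / ([Co²⁺]); log Q = -1.927.
E = E° − (0.0592/n) log Q = +0.45 − (0.0592/2)(-1.927) = +0.507 V.

+0.507 V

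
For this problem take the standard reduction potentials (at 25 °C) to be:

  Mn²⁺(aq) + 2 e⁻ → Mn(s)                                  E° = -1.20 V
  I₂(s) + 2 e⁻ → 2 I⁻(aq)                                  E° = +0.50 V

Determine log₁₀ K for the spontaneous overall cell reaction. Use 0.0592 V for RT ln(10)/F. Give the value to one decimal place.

Cathode: I₂/I⁻; anode: Mn²⁺/Mn. E°cell = +1.70 V, n = 2.
log K = nE°cell / 0.0592 = (2)(+1.70) / 0.0592 = 57.4.

57.4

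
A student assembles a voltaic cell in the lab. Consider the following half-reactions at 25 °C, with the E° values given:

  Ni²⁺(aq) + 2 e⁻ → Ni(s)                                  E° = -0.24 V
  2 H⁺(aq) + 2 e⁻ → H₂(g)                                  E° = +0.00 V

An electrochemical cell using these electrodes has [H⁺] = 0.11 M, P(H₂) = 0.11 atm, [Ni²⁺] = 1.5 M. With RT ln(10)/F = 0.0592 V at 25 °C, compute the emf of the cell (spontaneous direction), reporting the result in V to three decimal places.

+0.206 V

H⁺/H₂ is the cathode (higher E°), Ni²⁺/Ni the anode: E°cell = +0.00 − (-0.24) = +0.24 V, n = 2.
Overall: 2 H⁺(aq) + Ni(s) → H₂(g) + Ni²⁺(aq)
Q = P(H₂)·[Ni²⁺] / ([H⁺]^2); log Q = 1.135.
E = E° − (0.0592/n) log Q = +0.24 − (0.0592/2)(1.135) = +0.206 V.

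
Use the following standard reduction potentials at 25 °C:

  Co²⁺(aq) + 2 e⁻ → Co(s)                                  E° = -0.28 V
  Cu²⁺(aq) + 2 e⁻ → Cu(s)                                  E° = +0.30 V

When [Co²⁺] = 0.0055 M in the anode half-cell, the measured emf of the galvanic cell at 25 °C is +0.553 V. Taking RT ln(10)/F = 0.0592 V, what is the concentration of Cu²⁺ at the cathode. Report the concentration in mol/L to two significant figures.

Cu²⁺/Cu is the cathode, Co²⁺/Co the anode: E°cell = +0.58 V, n = 2.
Overall reaction: Cu²⁺(aq) + Co(s) → Cu(s) + Co²⁺(aq); Q = [Co²⁺]^1/[Cu²⁺]^1.
From E = E° − (0.0592/n) log Q: log Q = (E° − E)·n/0.0592 = (+0.58 − (+0.553))·2/0.0592 = 0.9122.
So 1·log[Cu²⁺] = 1·log(0.0055) − log Q = -2.2596 − (0.9122) = -3.1718; [Cu²⁺] = 10^(-3.1718) ≈ 0.00067 M.

0.00067 M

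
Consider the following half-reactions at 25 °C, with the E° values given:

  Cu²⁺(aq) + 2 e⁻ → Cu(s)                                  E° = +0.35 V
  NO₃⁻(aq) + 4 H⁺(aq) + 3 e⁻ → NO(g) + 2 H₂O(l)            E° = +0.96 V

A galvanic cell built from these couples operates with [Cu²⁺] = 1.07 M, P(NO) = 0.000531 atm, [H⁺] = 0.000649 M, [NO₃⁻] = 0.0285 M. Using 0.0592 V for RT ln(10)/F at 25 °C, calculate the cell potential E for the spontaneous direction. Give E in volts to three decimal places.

NO₃⁻/NO is the cathode (higher E°), Cu²⁺/Cu the anode: E°cell = +0.96 − (+0.35) = +0.61 V, n = 6.
Overall: 2 NO₃⁻(aq) + 8 H⁺(aq) + 3 Cu(s) → 2 NO(g) + 4 H₂O(l) + 3 Cu²⁺(aq)
Q = P(NO)^2·[Cu²⁺]^3 / ([NO₃⁻]^2·[H⁺]^8); log Q = 22.131.
E = E° − (0.0592/n) log Q = +0.61 − (0.0592/6)(22.131) = +0.392 V.

+0.392 V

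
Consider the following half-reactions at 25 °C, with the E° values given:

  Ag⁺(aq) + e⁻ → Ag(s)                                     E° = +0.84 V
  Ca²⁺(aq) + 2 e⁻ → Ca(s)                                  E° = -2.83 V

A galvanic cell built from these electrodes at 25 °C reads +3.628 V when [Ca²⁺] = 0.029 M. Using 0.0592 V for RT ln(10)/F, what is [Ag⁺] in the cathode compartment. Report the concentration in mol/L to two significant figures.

0.033 M

Ag⁺/Ag is the cathode, Ca²⁺/Ca the anode: E°cell = +3.67 V, n = 2.
Overall reaction: 2 Ag⁺(aq) + Ca(s) → 2 Ag(s) + Ca²⁺(aq); Q = [Ca²⁺]^1/[Ag⁺]^2.
From E = E° − (0.0592/n) log Q: log Q = (E° − E)·n/0.0592 = (+3.67 − (+3.628))·2/0.0592 = 1.4189.
So 2·log[Ag⁺] = 1·log(0.029) − log Q = -1.5376 − (1.4189) = -2.9565; log[Ag⁺] = -2.9565 / 2 = -1.4783; [Ag⁺] = 10^(-1.4783) ≈ 0.033 M.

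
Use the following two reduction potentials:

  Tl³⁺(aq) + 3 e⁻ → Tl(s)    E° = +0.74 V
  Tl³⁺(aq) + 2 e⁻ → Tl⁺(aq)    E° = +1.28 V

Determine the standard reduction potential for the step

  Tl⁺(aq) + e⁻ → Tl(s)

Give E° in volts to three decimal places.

Sequential free energies add, so n₃E°₃ = n₁E°₁ + n₂E°₂.
With n₃ = 3, and the known step contributing 2×(+1.28) V, the unknown satisfies 1·E° = 3×(+0.74) − 2×(+1.28) = -0.340.
E° = -0.340 / 1 = -0.340 V.

-0.340 V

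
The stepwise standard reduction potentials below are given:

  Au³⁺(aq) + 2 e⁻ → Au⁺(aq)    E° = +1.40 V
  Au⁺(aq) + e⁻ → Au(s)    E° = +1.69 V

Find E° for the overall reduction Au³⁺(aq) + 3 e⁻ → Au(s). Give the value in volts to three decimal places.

Since ΔG° = −nFE° is additive over sequential reductions, n₃E°₃ = n₁E°₁ + n₂E°₂.
E°₃ = (2×+1.40 + 1×+1.69) / 3 = (+4.490) / 3 = +1.497 V.

+1.497 V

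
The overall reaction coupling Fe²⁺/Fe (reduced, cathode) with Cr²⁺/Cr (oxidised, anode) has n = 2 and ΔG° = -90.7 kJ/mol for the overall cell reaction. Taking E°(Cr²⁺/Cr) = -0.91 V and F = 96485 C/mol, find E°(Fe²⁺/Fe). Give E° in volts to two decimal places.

E°cell = −ΔG°/(nF) = −(-90.7×10³)/((2)(96485)) = +0.470 V.
Since Fe²⁺/Fe is the cathode and Cr²⁺/Cr the anode, E°cell = E°(Fe²⁺/Fe) − E°(Cr²⁺/Cr).
So E°(Fe²⁺/Fe) = E°cell + E°(Cr²⁺/Cr) = +0.470 + (-0.91) = -0.44 V.

-0.44 V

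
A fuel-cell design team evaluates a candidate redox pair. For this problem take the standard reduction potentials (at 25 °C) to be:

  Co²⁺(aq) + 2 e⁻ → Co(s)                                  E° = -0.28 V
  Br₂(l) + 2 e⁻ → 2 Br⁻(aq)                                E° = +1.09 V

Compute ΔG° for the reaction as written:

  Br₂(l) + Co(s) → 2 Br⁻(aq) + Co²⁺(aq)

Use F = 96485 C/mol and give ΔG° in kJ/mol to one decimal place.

-264.4 kJ/mol

As written, Br₂/Br⁻ is reduced (cathode) and Co²⁺/Co is oxidised (anode), so E°cell = (+1.09) − (-0.28) = +1.37 V.
Balancing electrons gives n = 2.
ΔG° = −nFE° = −(2)(96485)(+1.37) = -264,369 J = -264.4 kJ/mol.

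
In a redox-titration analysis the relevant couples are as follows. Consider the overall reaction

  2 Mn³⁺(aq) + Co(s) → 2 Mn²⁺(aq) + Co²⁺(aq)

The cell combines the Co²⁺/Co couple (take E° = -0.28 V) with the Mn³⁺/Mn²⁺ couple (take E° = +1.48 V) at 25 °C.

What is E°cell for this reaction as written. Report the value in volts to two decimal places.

The Mn³⁺/Mn²⁺ couple has the higher reduction potential, so it is the cathode; Co²⁺/Co is oxidised at the anode.
E°cell = E°(cathode) − E°(anode) = (+1.48) − (-0.28) = +1.76 V.

+1.76 V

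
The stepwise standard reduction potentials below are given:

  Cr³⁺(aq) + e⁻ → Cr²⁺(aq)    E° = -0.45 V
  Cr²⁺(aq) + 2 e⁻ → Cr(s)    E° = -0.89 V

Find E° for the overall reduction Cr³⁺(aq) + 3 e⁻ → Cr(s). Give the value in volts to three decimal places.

Adding the free-energy changes (−nFE°) of the two steps gives −n₃FE°₃ = −n₁FE°₁ − n₂FE°₂.
E°₃ = (1×-0.45 + 2×-0.89) / 3 = (-2.230) / 3 = -0.743 V.

-0.743 V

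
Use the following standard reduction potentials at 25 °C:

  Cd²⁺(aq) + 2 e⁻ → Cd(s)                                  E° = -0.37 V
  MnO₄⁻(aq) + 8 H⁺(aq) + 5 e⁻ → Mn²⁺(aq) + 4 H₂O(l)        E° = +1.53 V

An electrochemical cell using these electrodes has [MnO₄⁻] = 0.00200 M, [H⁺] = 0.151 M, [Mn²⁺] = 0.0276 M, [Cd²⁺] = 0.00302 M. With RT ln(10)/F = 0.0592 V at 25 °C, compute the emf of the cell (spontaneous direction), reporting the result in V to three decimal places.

MnO₄⁻/Mn²⁺ is the cathode (higher E°), Cd²⁺/Cd the anode: E°cell = +1.53 − (-0.37) = +1.90 V, n = 10.
Overall: 2 MnO₄⁻(aq) + 16 H⁺(aq) + 5 Cd(s) → 2 Mn²⁺(aq) + 8 H₂O(l) + 5 Cd²⁺(aq)
Q = [Mn²⁺]^2·[Cd²⁺]^5 / ([MnO₄⁻]^2·[H⁺]^16); log Q = 2.816.
E = E° − (0.0592/n) log Q = +1.90 − (0.0592/10)(2.816) = +1.883 V.

+1.883 V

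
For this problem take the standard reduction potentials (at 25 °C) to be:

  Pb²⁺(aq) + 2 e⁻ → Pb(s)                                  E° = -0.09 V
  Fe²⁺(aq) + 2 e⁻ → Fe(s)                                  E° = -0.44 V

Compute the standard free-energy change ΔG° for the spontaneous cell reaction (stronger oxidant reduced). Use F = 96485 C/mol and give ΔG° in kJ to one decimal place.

-67.5 kJ

Pb²⁺/Pb (E° = -0.09 V) is the cathode; Fe²⁺/Fe (E° = -0.44 V) is the anode, so E°cell = +0.35 V.
Balancing electrons gives n = 2 (lcm of 2 and 2).
ΔG° = −nFE° = −(2)(96485)(+0.35) = -67,540 J = -67.5 kJ.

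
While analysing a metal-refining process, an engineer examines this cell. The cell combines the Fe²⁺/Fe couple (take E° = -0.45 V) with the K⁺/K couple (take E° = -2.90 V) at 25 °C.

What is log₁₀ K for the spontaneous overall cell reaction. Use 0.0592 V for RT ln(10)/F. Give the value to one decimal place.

82.8

Cathode: Fe²⁺/Fe; anode: K⁺/K. E°cell = +2.45 V, n = 2.
log K = nE°cell / 0.0592 = (2)(+2.45) / 0.0592 = 82.8.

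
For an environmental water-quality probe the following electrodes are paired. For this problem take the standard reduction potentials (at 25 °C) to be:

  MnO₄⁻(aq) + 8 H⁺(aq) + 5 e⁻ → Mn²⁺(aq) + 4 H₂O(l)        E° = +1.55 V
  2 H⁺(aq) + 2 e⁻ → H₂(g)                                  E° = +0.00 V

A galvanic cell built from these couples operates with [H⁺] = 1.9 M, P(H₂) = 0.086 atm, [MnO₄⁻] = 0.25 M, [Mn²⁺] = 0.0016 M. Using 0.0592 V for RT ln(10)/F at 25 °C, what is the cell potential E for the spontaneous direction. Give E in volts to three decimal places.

MnO₄⁻/Mn²⁺ is the cathode (higher E°), H⁺/H₂ the anode: E°cell = +1.55 − (+0.00) = +1.55 V, n = 10.
Overall: 2 MnO₄⁻(aq) + 6 H⁺(aq) + 5 H₂(g) → 2 Mn²⁺(aq) + 8 H₂O(l)
Q = [Mn²⁺]^2 / ([MnO₄⁻]^2·[H⁺]^6·P(H₂)^5); log Q = -0.733.
E = E° − (0.0592/n) log Q = +1.55 − (0.0592/10)(-0.733) = +1.554 V.

+1.554 V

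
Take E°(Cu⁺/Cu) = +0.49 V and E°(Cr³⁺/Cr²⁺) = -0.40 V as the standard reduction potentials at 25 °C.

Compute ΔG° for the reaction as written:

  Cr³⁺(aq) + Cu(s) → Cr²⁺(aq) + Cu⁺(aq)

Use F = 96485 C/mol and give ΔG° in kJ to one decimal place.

As written, Cr³⁺/Cr²⁺ is reduced (cathode) and Cu⁺/Cu is oxidised (anode), so E°cell = (-0.40) − (+0.49) = -0.89 V.
Balancing electrons gives n = 1.
ΔG° = −nFE° = −(1)(96485)(-0.89) = 85,872 J = +85.9 kJ.

+85.9 kJ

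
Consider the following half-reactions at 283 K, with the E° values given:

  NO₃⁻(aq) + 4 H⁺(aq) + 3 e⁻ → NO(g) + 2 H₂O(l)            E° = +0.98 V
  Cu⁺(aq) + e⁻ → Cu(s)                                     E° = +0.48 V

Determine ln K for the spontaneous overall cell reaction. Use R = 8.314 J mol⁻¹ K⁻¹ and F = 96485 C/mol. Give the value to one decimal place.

Cathode: NO₃⁻/NO; anode: Cu⁺/Cu. E°cell = (+0.98) − (+0.48) = +0.50 V, with n = 3.
ΔG° = −nFE° = −RT ln K, so ln K = nFE°/(RT) = (3)(96485)(+0.50) / ((8.314)(283)) = 61.511.

61.5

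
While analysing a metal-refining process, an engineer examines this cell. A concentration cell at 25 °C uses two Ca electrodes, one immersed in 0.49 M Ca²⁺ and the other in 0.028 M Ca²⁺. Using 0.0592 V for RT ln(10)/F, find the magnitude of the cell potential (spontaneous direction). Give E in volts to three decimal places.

+0.037 V

For a concentration cell E°cell = 0. The 0.49 M side is the cathode (reduction is favoured where [Ca²⁺] is higher).
With n = 2, E = −(0.0592/2) log([Ca²⁺]ₐₙ/[Ca²⁺]꜀ₐₜ) = −(0.0592/2) log(0.028/0.49) = −(0.0592/2)(-1.243) = +0.037 V.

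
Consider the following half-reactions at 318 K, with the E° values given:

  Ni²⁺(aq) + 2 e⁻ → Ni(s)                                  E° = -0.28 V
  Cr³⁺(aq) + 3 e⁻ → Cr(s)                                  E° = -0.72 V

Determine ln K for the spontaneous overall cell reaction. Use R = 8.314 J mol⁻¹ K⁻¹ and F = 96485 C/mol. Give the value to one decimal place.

96.3

Cathode: Ni²⁺/Ni; anode: Cr³⁺/Cr. E°cell = (-0.28) − (-0.72) = +0.44 V, with n = 6.
ΔG° = −nFE° = −RT ln K, so ln K = nFE°/(RT) = (6)(96485)(+0.44) / ((8.314)(318)) = 96.344.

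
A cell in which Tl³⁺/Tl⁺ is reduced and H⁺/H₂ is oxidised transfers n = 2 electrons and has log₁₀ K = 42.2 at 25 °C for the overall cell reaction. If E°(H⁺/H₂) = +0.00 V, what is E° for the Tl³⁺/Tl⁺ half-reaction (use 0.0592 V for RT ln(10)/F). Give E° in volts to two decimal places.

+1.25 V

E°cell = (0.0592/n)·log K = (0.0592/2)(42.2) = +1.249 V.
Since Tl³⁺/Tl⁺ is the cathode and H⁺/H₂ the anode, E°cell = E°(Tl³⁺/Tl⁺) − E°(H⁺/H₂).
So E°(Tl³⁺/Tl⁺) = E°cell + E°(H⁺/H₂) = +1.249 + (+0.00) = +1.25 V.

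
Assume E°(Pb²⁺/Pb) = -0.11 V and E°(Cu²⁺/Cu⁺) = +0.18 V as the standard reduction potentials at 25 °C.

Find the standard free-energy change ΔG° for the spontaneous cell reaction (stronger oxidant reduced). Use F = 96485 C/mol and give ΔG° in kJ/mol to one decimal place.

Cu²⁺/Cu⁺ (E° = +0.18 V) is the cathode; Pb²⁺/Pb (E° = -0.11 V) is the anode, so E°cell = +0.29 V.
Balancing electrons gives n = 2 (lcm of 1 and 2).
ΔG° = −nFE° = −(2)(96485)(+0.29) = -55,961 J = -56.0 kJ/mol.

-56.0 kJ/mol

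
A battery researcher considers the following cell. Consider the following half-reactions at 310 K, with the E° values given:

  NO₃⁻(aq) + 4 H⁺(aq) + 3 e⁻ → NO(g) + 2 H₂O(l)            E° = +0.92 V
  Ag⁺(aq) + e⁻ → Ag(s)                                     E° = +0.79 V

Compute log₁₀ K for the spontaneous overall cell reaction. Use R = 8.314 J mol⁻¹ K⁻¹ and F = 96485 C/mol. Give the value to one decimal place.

6.3

Cathode: NO₃⁻/NO; anode: Ag⁺/Ag. E°cell = (+0.92) − (+0.79) = +0.13 V, with n = 3.
ΔG° = −nFE° = −RT ln K, so ln K = nFE°/(RT) = (3)(96485)(+0.13) / ((8.314)(310)) = 14.600.
log₁₀ K = 14.600 / ln 10 = 6.3.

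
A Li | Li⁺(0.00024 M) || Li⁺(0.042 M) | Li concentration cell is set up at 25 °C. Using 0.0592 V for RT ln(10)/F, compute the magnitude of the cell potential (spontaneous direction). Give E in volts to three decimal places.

+0.133 V

For a concentration cell E°cell = 0. The 0.042 M side is the cathode (reduction is favoured where [Li⁺] is higher).
With n = 1, E = −(0.0592/1) log([Li⁺]ₐₙ/[Li⁺]꜀ₐₜ) = −(0.0592/1) log(0.00024/0.042) = −(0.0592/1)(-2.243) = +0.133 V.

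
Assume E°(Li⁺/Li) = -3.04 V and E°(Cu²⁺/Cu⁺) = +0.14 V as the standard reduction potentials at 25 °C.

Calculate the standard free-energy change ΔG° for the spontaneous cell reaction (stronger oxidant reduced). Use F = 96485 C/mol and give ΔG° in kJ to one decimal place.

-306.8 kJ

Cu²⁺/Cu⁺ (E° = +0.14 V) is the cathode; Li⁺/Li (E° = -3.04 V) is the anode, so E°cell = +3.18 V.
Balancing electrons gives n = 1 (lcm of 1 and 1).
ΔG° = −nFE° = −(1)(96485)(+3.18) = -306,822 J = -306.8 kJ.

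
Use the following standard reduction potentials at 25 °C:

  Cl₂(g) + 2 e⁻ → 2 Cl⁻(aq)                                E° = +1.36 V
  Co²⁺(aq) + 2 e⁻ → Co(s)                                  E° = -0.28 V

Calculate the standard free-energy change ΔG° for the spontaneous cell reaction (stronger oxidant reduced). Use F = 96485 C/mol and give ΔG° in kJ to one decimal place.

-316.5 kJ

Cl₂/Cl⁻ (E° = +1.36 V) is the cathode; Co²⁺/Co (E° = -0.28 V) is the anode, so E°cell = +1.64 V.
Balancing electrons gives n = 2 (lcm of 2 and 2).
ΔG° = −nFE° = −(2)(96485)(+1.64) = -316,471 J = -316.5 kJ.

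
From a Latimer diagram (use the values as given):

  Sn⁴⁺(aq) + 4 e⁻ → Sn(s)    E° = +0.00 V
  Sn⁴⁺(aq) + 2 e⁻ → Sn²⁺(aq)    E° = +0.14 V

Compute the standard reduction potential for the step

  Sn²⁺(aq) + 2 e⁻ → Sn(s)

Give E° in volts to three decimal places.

Sequential free energies add, so n₃E°₃ = n₁E°₁ + n₂E°₂.
With n₃ = 4, and the known step contributing 2×(+0.14) V, the unknown satisfies 2·E° = 4×(+0.00) − 2×(+0.14) = -0.280.
E° = -0.280 / 2 = -0.140 V.

-0.140 V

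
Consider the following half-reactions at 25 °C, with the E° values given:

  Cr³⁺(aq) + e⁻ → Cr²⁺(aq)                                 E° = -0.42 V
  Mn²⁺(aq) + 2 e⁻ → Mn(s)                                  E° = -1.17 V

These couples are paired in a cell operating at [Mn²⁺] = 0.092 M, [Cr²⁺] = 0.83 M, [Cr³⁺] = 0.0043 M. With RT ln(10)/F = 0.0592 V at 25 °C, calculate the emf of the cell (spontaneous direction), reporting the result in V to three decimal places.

+0.645 V

Cr³⁺/Cr²⁺ is the cathode (higher E°), Mn²⁺/Mn the anode: E°cell = -0.42 − (-1.17) = +0.75 V, n = 2.
Overall: 2 Cr³⁺(aq) + Mn(s) → 2 Cr²⁺(aq) + Mn²⁺(aq)
Q = [Cr²⁺]^2·[Mn²⁺] / ([Cr³⁺]^2); log Q = 3.535.
E = E° − (0.0592/n) log Q = +0.75 − (0.0592/2)(3.535) = +0.645 V.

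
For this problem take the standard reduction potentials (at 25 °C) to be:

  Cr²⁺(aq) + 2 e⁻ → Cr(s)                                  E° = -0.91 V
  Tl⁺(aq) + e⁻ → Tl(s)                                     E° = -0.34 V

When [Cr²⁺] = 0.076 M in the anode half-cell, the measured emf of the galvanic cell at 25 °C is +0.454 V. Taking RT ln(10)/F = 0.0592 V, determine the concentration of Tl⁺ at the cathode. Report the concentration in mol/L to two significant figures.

0.0030 M

Tl⁺/Tl is the cathode, Cr²⁺/Cr the anode: E°cell = +0.57 V, n = 2.
Overall reaction: 2 Tl⁺(aq) + Cr(s) → 2 Tl(s) + Cr²⁺(aq); Q = [Cr²⁺]^1/[Tl⁺]^2.
From E = E° − (0.0592/n) log Q: log Q = (E° − E)·n/0.0592 = (+0.57 − (+0.454))·2/0.0592 = 3.9189.
So 2·log[Tl⁺] = 1·log(0.076) − log Q = -1.1192 − (3.9189) = -5.0381; log[Tl⁺] = -5.0381 / 2 = -2.5191; [Tl⁺] = 10^(-2.5191) ≈ 0.0030 M.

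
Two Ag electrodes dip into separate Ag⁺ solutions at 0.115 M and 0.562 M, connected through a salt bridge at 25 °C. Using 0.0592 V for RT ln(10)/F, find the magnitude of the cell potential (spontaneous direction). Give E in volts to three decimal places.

For a concentration cell E°cell = 0. The 0.562 M side is the cathode (reduction is favoured where [Ag⁺] is higher).
With n = 1, E = −(0.0592/1) log([Ag⁺]ₐₙ/[Ag⁺]꜀ₐₜ) = −(0.0592/1) log(0.115/0.562) = −(0.0592/1)(-0.689) = +0.041 V.

+0.041 V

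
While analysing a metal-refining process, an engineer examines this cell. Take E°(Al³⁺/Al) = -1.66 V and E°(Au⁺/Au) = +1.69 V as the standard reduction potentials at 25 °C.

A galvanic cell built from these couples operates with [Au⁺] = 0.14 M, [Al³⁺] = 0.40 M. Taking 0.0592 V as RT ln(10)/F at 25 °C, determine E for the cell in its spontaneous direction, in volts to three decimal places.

+3.307 V

Au⁺/Au is the cathode (higher E°), Al³⁺/Al the anode: E°cell = +1.69 − (-1.66) = +3.35 V, n = 3.
Overall: 3 Au⁺(aq) + Al(s) → 3 Au(s) + Al³⁺(aq)
Q = [Al³⁺] / ([Au⁺]^3); log Q = 2.164.
E = E° − (0.0592/n) log Q = +3.35 − (0.0592/3)(2.164) = +3.307 V.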